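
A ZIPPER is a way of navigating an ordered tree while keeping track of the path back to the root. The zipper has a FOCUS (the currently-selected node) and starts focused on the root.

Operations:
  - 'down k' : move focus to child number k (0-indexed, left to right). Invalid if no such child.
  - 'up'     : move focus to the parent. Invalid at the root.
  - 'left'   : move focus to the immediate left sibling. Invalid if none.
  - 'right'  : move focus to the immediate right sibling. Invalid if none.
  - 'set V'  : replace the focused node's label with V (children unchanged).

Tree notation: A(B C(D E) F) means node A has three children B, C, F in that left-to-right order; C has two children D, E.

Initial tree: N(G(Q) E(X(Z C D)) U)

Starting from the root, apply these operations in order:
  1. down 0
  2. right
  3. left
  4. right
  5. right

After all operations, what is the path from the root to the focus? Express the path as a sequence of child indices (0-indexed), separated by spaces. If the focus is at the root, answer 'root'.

Answer: 2

Derivation:
Step 1 (down 0): focus=G path=0 depth=1 children=['Q'] left=[] right=['E', 'U'] parent=N
Step 2 (right): focus=E path=1 depth=1 children=['X'] left=['G'] right=['U'] parent=N
Step 3 (left): focus=G path=0 depth=1 children=['Q'] left=[] right=['E', 'U'] parent=N
Step 4 (right): focus=E path=1 depth=1 children=['X'] left=['G'] right=['U'] parent=N
Step 5 (right): focus=U path=2 depth=1 children=[] left=['G', 'E'] right=[] parent=N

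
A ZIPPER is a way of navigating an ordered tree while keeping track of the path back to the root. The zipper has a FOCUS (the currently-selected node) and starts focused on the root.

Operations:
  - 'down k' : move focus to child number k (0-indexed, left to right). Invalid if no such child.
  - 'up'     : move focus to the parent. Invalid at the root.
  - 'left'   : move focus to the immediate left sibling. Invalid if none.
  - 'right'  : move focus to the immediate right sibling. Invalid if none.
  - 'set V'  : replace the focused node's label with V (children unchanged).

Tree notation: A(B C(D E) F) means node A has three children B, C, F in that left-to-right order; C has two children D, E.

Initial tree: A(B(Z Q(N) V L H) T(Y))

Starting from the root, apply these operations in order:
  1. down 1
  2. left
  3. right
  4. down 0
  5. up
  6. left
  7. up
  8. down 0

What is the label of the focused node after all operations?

Step 1 (down 1): focus=T path=1 depth=1 children=['Y'] left=['B'] right=[] parent=A
Step 2 (left): focus=B path=0 depth=1 children=['Z', 'Q', 'V', 'L', 'H'] left=[] right=['T'] parent=A
Step 3 (right): focus=T path=1 depth=1 children=['Y'] left=['B'] right=[] parent=A
Step 4 (down 0): focus=Y path=1/0 depth=2 children=[] left=[] right=[] parent=T
Step 5 (up): focus=T path=1 depth=1 children=['Y'] left=['B'] right=[] parent=A
Step 6 (left): focus=B path=0 depth=1 children=['Z', 'Q', 'V', 'L', 'H'] left=[] right=['T'] parent=A
Step 7 (up): focus=A path=root depth=0 children=['B', 'T'] (at root)
Step 8 (down 0): focus=B path=0 depth=1 children=['Z', 'Q', 'V', 'L', 'H'] left=[] right=['T'] parent=A

Answer: B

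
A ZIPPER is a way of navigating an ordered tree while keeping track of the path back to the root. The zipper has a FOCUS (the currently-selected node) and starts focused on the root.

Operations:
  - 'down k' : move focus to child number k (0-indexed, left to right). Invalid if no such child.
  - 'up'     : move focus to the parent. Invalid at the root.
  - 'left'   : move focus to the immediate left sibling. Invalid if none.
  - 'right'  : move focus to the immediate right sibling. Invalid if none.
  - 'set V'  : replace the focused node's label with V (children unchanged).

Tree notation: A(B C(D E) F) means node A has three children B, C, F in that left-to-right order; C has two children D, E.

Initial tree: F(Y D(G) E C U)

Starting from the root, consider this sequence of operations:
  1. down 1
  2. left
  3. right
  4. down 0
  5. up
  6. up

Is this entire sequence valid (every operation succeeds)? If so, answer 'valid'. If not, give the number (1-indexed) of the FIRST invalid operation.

Step 1 (down 1): focus=D path=1 depth=1 children=['G'] left=['Y'] right=['E', 'C', 'U'] parent=F
Step 2 (left): focus=Y path=0 depth=1 children=[] left=[] right=['D', 'E', 'C', 'U'] parent=F
Step 3 (right): focus=D path=1 depth=1 children=['G'] left=['Y'] right=['E', 'C', 'U'] parent=F
Step 4 (down 0): focus=G path=1/0 depth=2 children=[] left=[] right=[] parent=D
Step 5 (up): focus=D path=1 depth=1 children=['G'] left=['Y'] right=['E', 'C', 'U'] parent=F
Step 6 (up): focus=F path=root depth=0 children=['Y', 'D', 'E', 'C', 'U'] (at root)

Answer: valid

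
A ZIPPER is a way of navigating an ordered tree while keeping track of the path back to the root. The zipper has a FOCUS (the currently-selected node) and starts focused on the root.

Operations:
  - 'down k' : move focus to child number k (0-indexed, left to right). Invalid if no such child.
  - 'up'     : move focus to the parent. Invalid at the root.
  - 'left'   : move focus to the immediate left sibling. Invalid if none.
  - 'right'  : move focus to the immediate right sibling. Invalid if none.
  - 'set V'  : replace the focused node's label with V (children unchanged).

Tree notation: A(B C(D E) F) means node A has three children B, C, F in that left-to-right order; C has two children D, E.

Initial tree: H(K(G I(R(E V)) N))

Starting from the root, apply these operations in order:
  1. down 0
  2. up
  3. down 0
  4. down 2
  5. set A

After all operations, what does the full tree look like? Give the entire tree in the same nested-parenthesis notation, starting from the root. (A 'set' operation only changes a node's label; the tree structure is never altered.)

Answer: H(K(G I(R(E V)) A))

Derivation:
Step 1 (down 0): focus=K path=0 depth=1 children=['G', 'I', 'N'] left=[] right=[] parent=H
Step 2 (up): focus=H path=root depth=0 children=['K'] (at root)
Step 3 (down 0): focus=K path=0 depth=1 children=['G', 'I', 'N'] left=[] right=[] parent=H
Step 4 (down 2): focus=N path=0/2 depth=2 children=[] left=['G', 'I'] right=[] parent=K
Step 5 (set A): focus=A path=0/2 depth=2 children=[] left=['G', 'I'] right=[] parent=K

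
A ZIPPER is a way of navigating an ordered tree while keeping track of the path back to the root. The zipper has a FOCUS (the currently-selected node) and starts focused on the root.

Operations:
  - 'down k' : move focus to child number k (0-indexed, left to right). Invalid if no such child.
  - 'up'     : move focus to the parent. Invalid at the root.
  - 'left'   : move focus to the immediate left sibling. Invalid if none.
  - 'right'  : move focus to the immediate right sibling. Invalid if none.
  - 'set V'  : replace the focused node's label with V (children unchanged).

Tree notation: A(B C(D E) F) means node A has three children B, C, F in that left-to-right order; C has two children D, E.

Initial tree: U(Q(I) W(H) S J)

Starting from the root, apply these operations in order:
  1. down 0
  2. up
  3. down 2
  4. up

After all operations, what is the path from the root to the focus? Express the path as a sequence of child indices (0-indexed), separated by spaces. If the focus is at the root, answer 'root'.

Answer: root

Derivation:
Step 1 (down 0): focus=Q path=0 depth=1 children=['I'] left=[] right=['W', 'S', 'J'] parent=U
Step 2 (up): focus=U path=root depth=0 children=['Q', 'W', 'S', 'J'] (at root)
Step 3 (down 2): focus=S path=2 depth=1 children=[] left=['Q', 'W'] right=['J'] parent=U
Step 4 (up): focus=U path=root depth=0 children=['Q', 'W', 'S', 'J'] (at root)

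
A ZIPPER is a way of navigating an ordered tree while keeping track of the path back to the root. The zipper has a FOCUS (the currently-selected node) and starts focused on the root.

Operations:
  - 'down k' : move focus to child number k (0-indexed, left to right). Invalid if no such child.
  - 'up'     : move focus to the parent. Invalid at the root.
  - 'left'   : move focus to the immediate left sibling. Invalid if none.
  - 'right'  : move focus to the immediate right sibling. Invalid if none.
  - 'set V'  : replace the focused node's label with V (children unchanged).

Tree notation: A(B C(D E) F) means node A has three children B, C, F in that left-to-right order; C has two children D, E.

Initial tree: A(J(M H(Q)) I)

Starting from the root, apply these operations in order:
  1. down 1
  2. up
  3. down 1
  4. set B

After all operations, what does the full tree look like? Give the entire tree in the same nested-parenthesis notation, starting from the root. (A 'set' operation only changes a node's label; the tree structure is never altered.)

Step 1 (down 1): focus=I path=1 depth=1 children=[] left=['J'] right=[] parent=A
Step 2 (up): focus=A path=root depth=0 children=['J', 'I'] (at root)
Step 3 (down 1): focus=I path=1 depth=1 children=[] left=['J'] right=[] parent=A
Step 4 (set B): focus=B path=1 depth=1 children=[] left=['J'] right=[] parent=A

Answer: A(J(M H(Q)) B)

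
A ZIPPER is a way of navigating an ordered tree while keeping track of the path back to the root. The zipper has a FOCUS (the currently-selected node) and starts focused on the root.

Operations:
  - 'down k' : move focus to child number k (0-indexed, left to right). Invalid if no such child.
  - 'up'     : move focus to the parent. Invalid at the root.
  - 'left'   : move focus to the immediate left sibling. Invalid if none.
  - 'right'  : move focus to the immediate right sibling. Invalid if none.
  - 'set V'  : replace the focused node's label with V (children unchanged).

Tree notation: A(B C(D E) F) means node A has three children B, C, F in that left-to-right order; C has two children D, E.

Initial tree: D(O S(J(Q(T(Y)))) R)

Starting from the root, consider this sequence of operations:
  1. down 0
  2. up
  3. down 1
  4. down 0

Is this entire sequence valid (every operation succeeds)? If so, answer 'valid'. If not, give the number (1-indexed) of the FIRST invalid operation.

Answer: valid

Derivation:
Step 1 (down 0): focus=O path=0 depth=1 children=[] left=[] right=['S', 'R'] parent=D
Step 2 (up): focus=D path=root depth=0 children=['O', 'S', 'R'] (at root)
Step 3 (down 1): focus=S path=1 depth=1 children=['J'] left=['O'] right=['R'] parent=D
Step 4 (down 0): focus=J path=1/0 depth=2 children=['Q'] left=[] right=[] parent=S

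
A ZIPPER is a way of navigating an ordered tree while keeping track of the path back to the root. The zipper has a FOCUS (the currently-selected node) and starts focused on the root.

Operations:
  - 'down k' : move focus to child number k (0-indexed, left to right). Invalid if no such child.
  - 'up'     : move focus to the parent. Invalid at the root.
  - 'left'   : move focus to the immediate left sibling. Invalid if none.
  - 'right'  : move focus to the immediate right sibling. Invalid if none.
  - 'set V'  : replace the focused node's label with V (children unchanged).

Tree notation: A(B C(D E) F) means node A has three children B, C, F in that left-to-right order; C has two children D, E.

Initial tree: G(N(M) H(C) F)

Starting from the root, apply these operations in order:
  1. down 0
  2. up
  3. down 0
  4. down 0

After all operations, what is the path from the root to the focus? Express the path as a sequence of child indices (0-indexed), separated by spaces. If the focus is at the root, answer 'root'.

Answer: 0 0

Derivation:
Step 1 (down 0): focus=N path=0 depth=1 children=['M'] left=[] right=['H', 'F'] parent=G
Step 2 (up): focus=G path=root depth=0 children=['N', 'H', 'F'] (at root)
Step 3 (down 0): focus=N path=0 depth=1 children=['M'] left=[] right=['H', 'F'] parent=G
Step 4 (down 0): focus=M path=0/0 depth=2 children=[] left=[] right=[] parent=N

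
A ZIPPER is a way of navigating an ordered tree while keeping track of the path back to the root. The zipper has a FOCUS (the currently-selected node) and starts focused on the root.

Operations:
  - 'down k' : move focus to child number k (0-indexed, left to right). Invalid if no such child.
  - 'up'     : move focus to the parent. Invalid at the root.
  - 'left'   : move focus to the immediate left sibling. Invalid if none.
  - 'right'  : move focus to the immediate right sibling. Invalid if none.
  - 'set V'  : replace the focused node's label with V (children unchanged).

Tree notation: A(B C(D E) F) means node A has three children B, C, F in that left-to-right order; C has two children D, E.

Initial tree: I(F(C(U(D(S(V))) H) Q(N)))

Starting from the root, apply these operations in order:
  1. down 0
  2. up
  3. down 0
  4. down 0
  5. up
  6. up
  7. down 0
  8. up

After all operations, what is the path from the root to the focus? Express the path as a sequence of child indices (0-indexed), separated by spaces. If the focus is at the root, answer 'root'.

Answer: root

Derivation:
Step 1 (down 0): focus=F path=0 depth=1 children=['C', 'Q'] left=[] right=[] parent=I
Step 2 (up): focus=I path=root depth=0 children=['F'] (at root)
Step 3 (down 0): focus=F path=0 depth=1 children=['C', 'Q'] left=[] right=[] parent=I
Step 4 (down 0): focus=C path=0/0 depth=2 children=['U', 'H'] left=[] right=['Q'] parent=F
Step 5 (up): focus=F path=0 depth=1 children=['C', 'Q'] left=[] right=[] parent=I
Step 6 (up): focus=I path=root depth=0 children=['F'] (at root)
Step 7 (down 0): focus=F path=0 depth=1 children=['C', 'Q'] left=[] right=[] parent=I
Step 8 (up): focus=I path=root depth=0 children=['F'] (at root)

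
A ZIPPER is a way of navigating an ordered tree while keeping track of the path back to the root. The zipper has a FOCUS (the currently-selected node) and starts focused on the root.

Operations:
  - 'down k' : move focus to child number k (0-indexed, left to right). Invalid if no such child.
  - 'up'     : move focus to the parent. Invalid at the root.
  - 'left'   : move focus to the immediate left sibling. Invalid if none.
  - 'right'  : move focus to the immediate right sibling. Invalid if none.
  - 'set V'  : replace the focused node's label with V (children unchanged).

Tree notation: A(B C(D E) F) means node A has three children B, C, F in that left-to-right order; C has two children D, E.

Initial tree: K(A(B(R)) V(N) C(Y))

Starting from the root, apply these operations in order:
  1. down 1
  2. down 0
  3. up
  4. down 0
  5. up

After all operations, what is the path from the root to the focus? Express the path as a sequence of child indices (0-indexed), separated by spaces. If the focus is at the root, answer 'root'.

Answer: 1

Derivation:
Step 1 (down 1): focus=V path=1 depth=1 children=['N'] left=['A'] right=['C'] parent=K
Step 2 (down 0): focus=N path=1/0 depth=2 children=[] left=[] right=[] parent=V
Step 3 (up): focus=V path=1 depth=1 children=['N'] left=['A'] right=['C'] parent=K
Step 4 (down 0): focus=N path=1/0 depth=2 children=[] left=[] right=[] parent=V
Step 5 (up): focus=V path=1 depth=1 children=['N'] left=['A'] right=['C'] parent=K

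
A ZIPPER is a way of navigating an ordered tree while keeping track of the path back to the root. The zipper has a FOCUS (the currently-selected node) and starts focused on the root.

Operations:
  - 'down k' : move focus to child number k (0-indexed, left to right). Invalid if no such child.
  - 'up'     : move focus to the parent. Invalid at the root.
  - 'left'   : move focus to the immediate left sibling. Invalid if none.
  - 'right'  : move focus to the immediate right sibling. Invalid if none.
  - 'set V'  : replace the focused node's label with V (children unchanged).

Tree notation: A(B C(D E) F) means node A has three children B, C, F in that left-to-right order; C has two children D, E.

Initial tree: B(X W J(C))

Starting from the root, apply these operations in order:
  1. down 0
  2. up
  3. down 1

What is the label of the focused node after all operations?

Step 1 (down 0): focus=X path=0 depth=1 children=[] left=[] right=['W', 'J'] parent=B
Step 2 (up): focus=B path=root depth=0 children=['X', 'W', 'J'] (at root)
Step 3 (down 1): focus=W path=1 depth=1 children=[] left=['X'] right=['J'] parent=B

Answer: W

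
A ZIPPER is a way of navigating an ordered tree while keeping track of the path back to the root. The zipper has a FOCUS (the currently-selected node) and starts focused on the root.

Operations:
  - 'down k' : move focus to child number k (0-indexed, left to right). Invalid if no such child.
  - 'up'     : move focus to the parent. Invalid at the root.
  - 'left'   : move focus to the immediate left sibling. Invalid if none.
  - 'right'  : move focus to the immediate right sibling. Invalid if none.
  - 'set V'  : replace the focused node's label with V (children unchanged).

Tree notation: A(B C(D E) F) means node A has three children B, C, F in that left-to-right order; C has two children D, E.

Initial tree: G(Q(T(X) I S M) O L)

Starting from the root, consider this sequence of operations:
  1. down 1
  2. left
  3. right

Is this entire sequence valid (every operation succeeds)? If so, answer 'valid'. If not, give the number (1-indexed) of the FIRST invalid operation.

Step 1 (down 1): focus=O path=1 depth=1 children=[] left=['Q'] right=['L'] parent=G
Step 2 (left): focus=Q path=0 depth=1 children=['T', 'I', 'S', 'M'] left=[] right=['O', 'L'] parent=G
Step 3 (right): focus=O path=1 depth=1 children=[] left=['Q'] right=['L'] parent=G

Answer: valid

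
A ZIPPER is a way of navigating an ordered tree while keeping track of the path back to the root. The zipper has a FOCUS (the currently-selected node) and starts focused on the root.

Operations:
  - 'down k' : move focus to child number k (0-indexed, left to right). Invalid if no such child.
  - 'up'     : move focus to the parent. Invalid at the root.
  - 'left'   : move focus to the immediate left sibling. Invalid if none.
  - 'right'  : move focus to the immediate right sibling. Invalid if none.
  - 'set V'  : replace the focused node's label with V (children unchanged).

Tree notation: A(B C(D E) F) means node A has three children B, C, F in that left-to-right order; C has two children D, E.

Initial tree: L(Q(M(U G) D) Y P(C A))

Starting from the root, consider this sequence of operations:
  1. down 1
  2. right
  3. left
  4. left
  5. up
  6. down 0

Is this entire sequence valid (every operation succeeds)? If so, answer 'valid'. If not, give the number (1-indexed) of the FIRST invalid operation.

Answer: valid

Derivation:
Step 1 (down 1): focus=Y path=1 depth=1 children=[] left=['Q'] right=['P'] parent=L
Step 2 (right): focus=P path=2 depth=1 children=['C', 'A'] left=['Q', 'Y'] right=[] parent=L
Step 3 (left): focus=Y path=1 depth=1 children=[] left=['Q'] right=['P'] parent=L
Step 4 (left): focus=Q path=0 depth=1 children=['M', 'D'] left=[] right=['Y', 'P'] parent=L
Step 5 (up): focus=L path=root depth=0 children=['Q', 'Y', 'P'] (at root)
Step 6 (down 0): focus=Q path=0 depth=1 children=['M', 'D'] left=[] right=['Y', 'P'] parent=L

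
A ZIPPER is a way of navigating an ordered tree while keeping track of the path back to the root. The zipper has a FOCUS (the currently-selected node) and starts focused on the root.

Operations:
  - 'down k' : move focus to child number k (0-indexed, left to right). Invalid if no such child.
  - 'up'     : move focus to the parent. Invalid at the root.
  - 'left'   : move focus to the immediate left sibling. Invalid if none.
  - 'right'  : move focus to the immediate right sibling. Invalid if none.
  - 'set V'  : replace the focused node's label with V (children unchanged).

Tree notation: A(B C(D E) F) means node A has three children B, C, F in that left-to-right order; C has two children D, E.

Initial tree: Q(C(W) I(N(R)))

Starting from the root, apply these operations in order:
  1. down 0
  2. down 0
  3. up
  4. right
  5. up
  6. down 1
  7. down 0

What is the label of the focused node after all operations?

Step 1 (down 0): focus=C path=0 depth=1 children=['W'] left=[] right=['I'] parent=Q
Step 2 (down 0): focus=W path=0/0 depth=2 children=[] left=[] right=[] parent=C
Step 3 (up): focus=C path=0 depth=1 children=['W'] left=[] right=['I'] parent=Q
Step 4 (right): focus=I path=1 depth=1 children=['N'] left=['C'] right=[] parent=Q
Step 5 (up): focus=Q path=root depth=0 children=['C', 'I'] (at root)
Step 6 (down 1): focus=I path=1 depth=1 children=['N'] left=['C'] right=[] parent=Q
Step 7 (down 0): focus=N path=1/0 depth=2 children=['R'] left=[] right=[] parent=I

Answer: N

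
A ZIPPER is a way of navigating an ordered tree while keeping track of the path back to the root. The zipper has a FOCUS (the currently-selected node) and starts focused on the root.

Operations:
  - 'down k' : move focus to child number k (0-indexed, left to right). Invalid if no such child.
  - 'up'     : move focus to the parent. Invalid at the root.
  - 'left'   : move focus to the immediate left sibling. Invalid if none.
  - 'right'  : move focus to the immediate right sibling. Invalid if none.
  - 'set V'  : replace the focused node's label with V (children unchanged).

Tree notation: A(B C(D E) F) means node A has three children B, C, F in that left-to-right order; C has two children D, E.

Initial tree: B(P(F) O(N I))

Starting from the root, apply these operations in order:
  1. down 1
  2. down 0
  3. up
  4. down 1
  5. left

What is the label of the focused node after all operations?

Answer: N

Derivation:
Step 1 (down 1): focus=O path=1 depth=1 children=['N', 'I'] left=['P'] right=[] parent=B
Step 2 (down 0): focus=N path=1/0 depth=2 children=[] left=[] right=['I'] parent=O
Step 3 (up): focus=O path=1 depth=1 children=['N', 'I'] left=['P'] right=[] parent=B
Step 4 (down 1): focus=I path=1/1 depth=2 children=[] left=['N'] right=[] parent=O
Step 5 (left): focus=N path=1/0 depth=2 children=[] left=[] right=['I'] parent=O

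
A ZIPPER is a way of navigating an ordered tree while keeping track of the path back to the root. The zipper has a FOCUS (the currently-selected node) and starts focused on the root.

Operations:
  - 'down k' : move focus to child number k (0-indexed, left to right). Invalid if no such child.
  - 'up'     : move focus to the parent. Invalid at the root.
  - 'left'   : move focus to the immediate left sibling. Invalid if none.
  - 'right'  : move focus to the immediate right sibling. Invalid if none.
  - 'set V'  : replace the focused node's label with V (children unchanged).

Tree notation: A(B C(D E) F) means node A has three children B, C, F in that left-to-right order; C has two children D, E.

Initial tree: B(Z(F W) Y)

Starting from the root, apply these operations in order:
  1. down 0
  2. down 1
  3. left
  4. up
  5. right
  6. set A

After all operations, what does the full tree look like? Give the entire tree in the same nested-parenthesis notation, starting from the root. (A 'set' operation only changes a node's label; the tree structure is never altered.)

Answer: B(Z(F W) A)

Derivation:
Step 1 (down 0): focus=Z path=0 depth=1 children=['F', 'W'] left=[] right=['Y'] parent=B
Step 2 (down 1): focus=W path=0/1 depth=2 children=[] left=['F'] right=[] parent=Z
Step 3 (left): focus=F path=0/0 depth=2 children=[] left=[] right=['W'] parent=Z
Step 4 (up): focus=Z path=0 depth=1 children=['F', 'W'] left=[] right=['Y'] parent=B
Step 5 (right): focus=Y path=1 depth=1 children=[] left=['Z'] right=[] parent=B
Step 6 (set A): focus=A path=1 depth=1 children=[] left=['Z'] right=[] parent=B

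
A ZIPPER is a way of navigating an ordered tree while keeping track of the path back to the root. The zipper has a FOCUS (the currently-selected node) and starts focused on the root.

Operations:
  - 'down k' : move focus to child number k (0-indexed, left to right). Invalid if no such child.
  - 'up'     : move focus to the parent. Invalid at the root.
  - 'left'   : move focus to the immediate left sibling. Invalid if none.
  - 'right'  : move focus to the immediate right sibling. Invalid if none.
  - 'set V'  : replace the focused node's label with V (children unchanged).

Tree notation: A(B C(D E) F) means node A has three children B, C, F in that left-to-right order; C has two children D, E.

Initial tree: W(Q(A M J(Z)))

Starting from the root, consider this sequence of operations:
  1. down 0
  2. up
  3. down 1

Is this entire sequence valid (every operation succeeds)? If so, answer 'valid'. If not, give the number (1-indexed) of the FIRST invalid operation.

Answer: 3

Derivation:
Step 1 (down 0): focus=Q path=0 depth=1 children=['A', 'M', 'J'] left=[] right=[] parent=W
Step 2 (up): focus=W path=root depth=0 children=['Q'] (at root)
Step 3 (down 1): INVALID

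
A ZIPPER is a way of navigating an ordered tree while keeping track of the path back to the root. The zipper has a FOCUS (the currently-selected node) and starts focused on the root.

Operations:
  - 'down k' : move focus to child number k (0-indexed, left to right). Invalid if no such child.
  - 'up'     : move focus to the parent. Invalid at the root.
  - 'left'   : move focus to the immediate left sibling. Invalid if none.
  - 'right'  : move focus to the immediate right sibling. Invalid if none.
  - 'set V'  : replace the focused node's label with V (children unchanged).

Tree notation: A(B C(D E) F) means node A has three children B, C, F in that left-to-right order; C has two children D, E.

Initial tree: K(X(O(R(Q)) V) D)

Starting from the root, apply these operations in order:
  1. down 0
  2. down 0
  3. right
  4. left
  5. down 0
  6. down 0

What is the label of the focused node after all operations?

Answer: Q

Derivation:
Step 1 (down 0): focus=X path=0 depth=1 children=['O', 'V'] left=[] right=['D'] parent=K
Step 2 (down 0): focus=O path=0/0 depth=2 children=['R'] left=[] right=['V'] parent=X
Step 3 (right): focus=V path=0/1 depth=2 children=[] left=['O'] right=[] parent=X
Step 4 (left): focus=O path=0/0 depth=2 children=['R'] left=[] right=['V'] parent=X
Step 5 (down 0): focus=R path=0/0/0 depth=3 children=['Q'] left=[] right=[] parent=O
Step 6 (down 0): focus=Q path=0/0/0/0 depth=4 children=[] left=[] right=[] parent=R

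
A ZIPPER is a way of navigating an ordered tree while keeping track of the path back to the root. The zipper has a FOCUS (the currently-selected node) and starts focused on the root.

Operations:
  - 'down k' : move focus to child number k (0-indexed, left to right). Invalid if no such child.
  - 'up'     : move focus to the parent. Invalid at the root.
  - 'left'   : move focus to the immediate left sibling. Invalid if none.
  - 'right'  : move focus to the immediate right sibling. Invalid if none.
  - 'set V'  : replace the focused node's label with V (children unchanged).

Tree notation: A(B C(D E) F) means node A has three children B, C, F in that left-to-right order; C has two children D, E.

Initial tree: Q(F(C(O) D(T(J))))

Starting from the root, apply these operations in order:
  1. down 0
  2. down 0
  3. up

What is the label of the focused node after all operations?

Step 1 (down 0): focus=F path=0 depth=1 children=['C', 'D'] left=[] right=[] parent=Q
Step 2 (down 0): focus=C path=0/0 depth=2 children=['O'] left=[] right=['D'] parent=F
Step 3 (up): focus=F path=0 depth=1 children=['C', 'D'] left=[] right=[] parent=Q

Answer: F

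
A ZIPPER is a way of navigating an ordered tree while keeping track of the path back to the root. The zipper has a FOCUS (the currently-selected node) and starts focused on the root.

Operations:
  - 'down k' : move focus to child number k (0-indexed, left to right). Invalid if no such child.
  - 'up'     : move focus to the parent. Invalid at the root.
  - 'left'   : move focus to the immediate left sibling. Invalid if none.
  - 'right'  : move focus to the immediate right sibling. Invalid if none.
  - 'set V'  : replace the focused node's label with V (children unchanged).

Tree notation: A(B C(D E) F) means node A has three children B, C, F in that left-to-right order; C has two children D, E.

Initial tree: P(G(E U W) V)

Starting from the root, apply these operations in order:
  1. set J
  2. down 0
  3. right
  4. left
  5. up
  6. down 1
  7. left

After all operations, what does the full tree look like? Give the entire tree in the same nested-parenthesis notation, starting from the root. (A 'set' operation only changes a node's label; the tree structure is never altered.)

Answer: J(G(E U W) V)

Derivation:
Step 1 (set J): focus=J path=root depth=0 children=['G', 'V'] (at root)
Step 2 (down 0): focus=G path=0 depth=1 children=['E', 'U', 'W'] left=[] right=['V'] parent=J
Step 3 (right): focus=V path=1 depth=1 children=[] left=['G'] right=[] parent=J
Step 4 (left): focus=G path=0 depth=1 children=['E', 'U', 'W'] left=[] right=['V'] parent=J
Step 5 (up): focus=J path=root depth=0 children=['G', 'V'] (at root)
Step 6 (down 1): focus=V path=1 depth=1 children=[] left=['G'] right=[] parent=J
Step 7 (left): focus=G path=0 depth=1 children=['E', 'U', 'W'] left=[] right=['V'] parent=J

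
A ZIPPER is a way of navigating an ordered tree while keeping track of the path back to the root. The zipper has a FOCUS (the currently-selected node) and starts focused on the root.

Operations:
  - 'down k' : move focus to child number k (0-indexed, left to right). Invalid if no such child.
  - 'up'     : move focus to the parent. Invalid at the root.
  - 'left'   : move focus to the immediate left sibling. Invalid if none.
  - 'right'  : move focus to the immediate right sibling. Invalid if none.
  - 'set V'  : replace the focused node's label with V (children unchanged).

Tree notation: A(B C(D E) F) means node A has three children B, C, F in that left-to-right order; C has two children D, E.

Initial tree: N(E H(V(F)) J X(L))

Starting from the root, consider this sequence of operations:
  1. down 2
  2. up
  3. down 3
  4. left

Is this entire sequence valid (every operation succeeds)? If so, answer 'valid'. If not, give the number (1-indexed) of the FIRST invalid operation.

Answer: valid

Derivation:
Step 1 (down 2): focus=J path=2 depth=1 children=[] left=['E', 'H'] right=['X'] parent=N
Step 2 (up): focus=N path=root depth=0 children=['E', 'H', 'J', 'X'] (at root)
Step 3 (down 3): focus=X path=3 depth=1 children=['L'] left=['E', 'H', 'J'] right=[] parent=N
Step 4 (left): focus=J path=2 depth=1 children=[] left=['E', 'H'] right=['X'] parent=N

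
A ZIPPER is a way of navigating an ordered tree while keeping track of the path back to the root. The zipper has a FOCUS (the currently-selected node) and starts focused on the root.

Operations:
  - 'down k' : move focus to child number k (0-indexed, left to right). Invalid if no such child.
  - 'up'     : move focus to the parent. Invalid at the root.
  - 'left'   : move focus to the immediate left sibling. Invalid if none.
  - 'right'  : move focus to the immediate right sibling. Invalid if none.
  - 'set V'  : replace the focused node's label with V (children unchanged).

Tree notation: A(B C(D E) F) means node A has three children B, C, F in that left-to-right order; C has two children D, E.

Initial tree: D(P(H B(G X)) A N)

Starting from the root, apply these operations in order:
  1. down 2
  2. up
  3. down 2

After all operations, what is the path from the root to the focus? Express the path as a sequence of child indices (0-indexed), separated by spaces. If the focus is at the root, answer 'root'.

Step 1 (down 2): focus=N path=2 depth=1 children=[] left=['P', 'A'] right=[] parent=D
Step 2 (up): focus=D path=root depth=0 children=['P', 'A', 'N'] (at root)
Step 3 (down 2): focus=N path=2 depth=1 children=[] left=['P', 'A'] right=[] parent=D

Answer: 2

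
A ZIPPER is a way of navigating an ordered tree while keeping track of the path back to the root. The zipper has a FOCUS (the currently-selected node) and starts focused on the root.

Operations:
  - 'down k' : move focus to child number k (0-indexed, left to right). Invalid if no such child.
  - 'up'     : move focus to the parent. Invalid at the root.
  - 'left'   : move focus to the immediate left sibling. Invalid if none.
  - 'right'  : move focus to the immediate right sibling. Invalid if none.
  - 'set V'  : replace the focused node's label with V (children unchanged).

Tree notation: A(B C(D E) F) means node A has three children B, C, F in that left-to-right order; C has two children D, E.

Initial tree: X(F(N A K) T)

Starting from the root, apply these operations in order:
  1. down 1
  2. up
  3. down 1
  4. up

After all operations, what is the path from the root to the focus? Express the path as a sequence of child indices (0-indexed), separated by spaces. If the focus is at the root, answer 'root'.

Step 1 (down 1): focus=T path=1 depth=1 children=[] left=['F'] right=[] parent=X
Step 2 (up): focus=X path=root depth=0 children=['F', 'T'] (at root)
Step 3 (down 1): focus=T path=1 depth=1 children=[] left=['F'] right=[] parent=X
Step 4 (up): focus=X path=root depth=0 children=['F', 'T'] (at root)

Answer: root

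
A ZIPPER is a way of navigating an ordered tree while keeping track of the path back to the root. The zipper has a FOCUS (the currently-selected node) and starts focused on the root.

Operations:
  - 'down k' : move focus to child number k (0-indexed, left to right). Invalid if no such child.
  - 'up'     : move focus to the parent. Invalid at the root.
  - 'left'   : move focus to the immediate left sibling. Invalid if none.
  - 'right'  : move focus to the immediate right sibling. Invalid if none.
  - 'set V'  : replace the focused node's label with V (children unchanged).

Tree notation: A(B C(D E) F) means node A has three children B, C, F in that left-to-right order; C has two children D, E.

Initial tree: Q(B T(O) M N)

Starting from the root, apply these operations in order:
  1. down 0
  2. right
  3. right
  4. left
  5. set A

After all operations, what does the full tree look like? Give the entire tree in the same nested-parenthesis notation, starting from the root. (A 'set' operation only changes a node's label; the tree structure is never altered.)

Answer: Q(B A(O) M N)

Derivation:
Step 1 (down 0): focus=B path=0 depth=1 children=[] left=[] right=['T', 'M', 'N'] parent=Q
Step 2 (right): focus=T path=1 depth=1 children=['O'] left=['B'] right=['M', 'N'] parent=Q
Step 3 (right): focus=M path=2 depth=1 children=[] left=['B', 'T'] right=['N'] parent=Q
Step 4 (left): focus=T path=1 depth=1 children=['O'] left=['B'] right=['M', 'N'] parent=Q
Step 5 (set A): focus=A path=1 depth=1 children=['O'] left=['B'] right=['M', 'N'] parent=Q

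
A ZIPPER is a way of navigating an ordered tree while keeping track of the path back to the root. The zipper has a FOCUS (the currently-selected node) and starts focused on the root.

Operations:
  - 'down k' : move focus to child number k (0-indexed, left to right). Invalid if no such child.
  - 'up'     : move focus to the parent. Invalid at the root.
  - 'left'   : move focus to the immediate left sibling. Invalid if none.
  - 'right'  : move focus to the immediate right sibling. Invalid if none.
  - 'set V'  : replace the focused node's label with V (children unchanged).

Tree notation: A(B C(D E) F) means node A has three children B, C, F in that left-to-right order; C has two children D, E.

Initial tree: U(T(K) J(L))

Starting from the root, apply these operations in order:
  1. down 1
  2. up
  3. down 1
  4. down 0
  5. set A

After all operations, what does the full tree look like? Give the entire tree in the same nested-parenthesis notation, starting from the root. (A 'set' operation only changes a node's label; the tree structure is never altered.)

Answer: U(T(K) J(A))

Derivation:
Step 1 (down 1): focus=J path=1 depth=1 children=['L'] left=['T'] right=[] parent=U
Step 2 (up): focus=U path=root depth=0 children=['T', 'J'] (at root)
Step 3 (down 1): focus=J path=1 depth=1 children=['L'] left=['T'] right=[] parent=U
Step 4 (down 0): focus=L path=1/0 depth=2 children=[] left=[] right=[] parent=J
Step 5 (set A): focus=A path=1/0 depth=2 children=[] left=[] right=[] parent=J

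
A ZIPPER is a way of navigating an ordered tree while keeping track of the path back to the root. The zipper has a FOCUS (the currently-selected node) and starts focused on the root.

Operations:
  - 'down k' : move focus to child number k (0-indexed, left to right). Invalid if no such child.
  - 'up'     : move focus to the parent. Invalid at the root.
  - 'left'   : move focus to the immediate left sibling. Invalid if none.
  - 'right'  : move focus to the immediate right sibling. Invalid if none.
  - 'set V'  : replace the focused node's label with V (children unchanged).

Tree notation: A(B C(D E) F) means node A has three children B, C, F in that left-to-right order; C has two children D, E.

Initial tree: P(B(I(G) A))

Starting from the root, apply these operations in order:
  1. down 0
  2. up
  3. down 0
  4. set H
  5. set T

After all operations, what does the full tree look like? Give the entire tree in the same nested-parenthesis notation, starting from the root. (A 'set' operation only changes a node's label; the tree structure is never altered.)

Step 1 (down 0): focus=B path=0 depth=1 children=['I', 'A'] left=[] right=[] parent=P
Step 2 (up): focus=P path=root depth=0 children=['B'] (at root)
Step 3 (down 0): focus=B path=0 depth=1 children=['I', 'A'] left=[] right=[] parent=P
Step 4 (set H): focus=H path=0 depth=1 children=['I', 'A'] left=[] right=[] parent=P
Step 5 (set T): focus=T path=0 depth=1 children=['I', 'A'] left=[] right=[] parent=P

Answer: P(T(I(G) A))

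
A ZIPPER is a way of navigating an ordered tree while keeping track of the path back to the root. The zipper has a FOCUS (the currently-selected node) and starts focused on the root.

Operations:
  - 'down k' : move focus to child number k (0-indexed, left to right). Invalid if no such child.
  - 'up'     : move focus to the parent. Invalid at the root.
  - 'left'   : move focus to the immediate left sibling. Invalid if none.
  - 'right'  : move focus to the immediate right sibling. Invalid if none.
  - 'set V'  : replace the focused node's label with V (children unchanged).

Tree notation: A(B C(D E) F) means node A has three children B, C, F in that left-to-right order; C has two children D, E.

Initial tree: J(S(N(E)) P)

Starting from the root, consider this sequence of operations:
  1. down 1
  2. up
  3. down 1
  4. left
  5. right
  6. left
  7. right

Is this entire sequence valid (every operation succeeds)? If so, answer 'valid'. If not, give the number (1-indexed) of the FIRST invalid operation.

Step 1 (down 1): focus=P path=1 depth=1 children=[] left=['S'] right=[] parent=J
Step 2 (up): focus=J path=root depth=0 children=['S', 'P'] (at root)
Step 3 (down 1): focus=P path=1 depth=1 children=[] left=['S'] right=[] parent=J
Step 4 (left): focus=S path=0 depth=1 children=['N'] left=[] right=['P'] parent=J
Step 5 (right): focus=P path=1 depth=1 children=[] left=['S'] right=[] parent=J
Step 6 (left): focus=S path=0 depth=1 children=['N'] left=[] right=['P'] parent=J
Step 7 (right): focus=P path=1 depth=1 children=[] left=['S'] right=[] parent=J

Answer: valid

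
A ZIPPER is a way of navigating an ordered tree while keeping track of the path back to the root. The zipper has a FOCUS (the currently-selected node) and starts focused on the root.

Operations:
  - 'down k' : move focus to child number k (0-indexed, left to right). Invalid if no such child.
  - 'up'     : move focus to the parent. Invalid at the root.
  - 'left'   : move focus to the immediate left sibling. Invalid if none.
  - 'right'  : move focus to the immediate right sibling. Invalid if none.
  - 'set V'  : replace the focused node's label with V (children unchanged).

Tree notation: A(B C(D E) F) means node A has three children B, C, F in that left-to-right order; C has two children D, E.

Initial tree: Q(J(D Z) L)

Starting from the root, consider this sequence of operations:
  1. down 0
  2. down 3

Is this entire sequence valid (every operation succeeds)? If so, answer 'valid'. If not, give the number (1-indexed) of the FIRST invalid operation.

Step 1 (down 0): focus=J path=0 depth=1 children=['D', 'Z'] left=[] right=['L'] parent=Q
Step 2 (down 3): INVALID

Answer: 2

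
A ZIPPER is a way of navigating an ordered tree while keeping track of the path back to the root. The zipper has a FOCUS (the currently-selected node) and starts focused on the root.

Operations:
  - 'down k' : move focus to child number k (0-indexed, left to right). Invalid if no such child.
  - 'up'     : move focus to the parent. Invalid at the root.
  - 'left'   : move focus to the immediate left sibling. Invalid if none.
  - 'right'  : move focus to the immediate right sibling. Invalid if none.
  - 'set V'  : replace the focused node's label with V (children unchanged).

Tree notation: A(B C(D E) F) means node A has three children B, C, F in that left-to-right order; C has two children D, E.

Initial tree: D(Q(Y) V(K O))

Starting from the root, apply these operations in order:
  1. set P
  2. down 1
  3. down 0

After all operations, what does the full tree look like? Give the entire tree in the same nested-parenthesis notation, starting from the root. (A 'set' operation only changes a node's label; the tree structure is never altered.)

Step 1 (set P): focus=P path=root depth=0 children=['Q', 'V'] (at root)
Step 2 (down 1): focus=V path=1 depth=1 children=['K', 'O'] left=['Q'] right=[] parent=P
Step 3 (down 0): focus=K path=1/0 depth=2 children=[] left=[] right=['O'] parent=V

Answer: P(Q(Y) V(K O))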